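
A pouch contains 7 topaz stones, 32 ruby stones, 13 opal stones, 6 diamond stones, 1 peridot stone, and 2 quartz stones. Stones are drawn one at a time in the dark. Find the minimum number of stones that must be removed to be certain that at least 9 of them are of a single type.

An adversary could hand out at most 8 stones per type (4 types run out sooner): 7 + 8 + 8 + 6 + 1 + 2 = 32 stones and still no type has 9.
One more stone lands in a type already at 8, so 33 draws are enough and 32 are not.

33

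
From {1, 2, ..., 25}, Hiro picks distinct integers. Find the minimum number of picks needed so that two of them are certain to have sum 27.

14

Two chosen integers sum to 27 exactly when both halves of some pair {x, 27−x} with 2 ≤ x ≤ 27−x ≤ 25 are chosen — 12 such pairs.
The remaining 1 element (those with no distinct partner in range) can never complete a 27-sum, so the worst case takes all of them and one from each pair: 1 + 12 = 13.
By the pigeonhole principle, the 14th integer has to be the second member of some pair, so 13 + 1 = 14.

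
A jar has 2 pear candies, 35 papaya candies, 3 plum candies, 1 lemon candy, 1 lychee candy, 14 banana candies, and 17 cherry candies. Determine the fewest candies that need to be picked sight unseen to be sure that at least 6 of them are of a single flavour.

23

Pigeonhole: put each drawn candy into a box by flavour. The largest draw with every box below 6 takes min(count, 5) from each flavour; flavours with fewer than 5 contribute all they have.
Σ min(cᵢ, 5) = 2 + 5 + 3 + 1 + 1 + 5 + 5 = 22.
Draw number 22 + 1 = 23 must push one box to 6.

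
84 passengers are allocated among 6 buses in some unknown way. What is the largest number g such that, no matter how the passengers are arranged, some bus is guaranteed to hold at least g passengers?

Pigeonhole: the 6 buses are the holes and the 84 passengers are the pigeons.
If every bus held at most 13 passengers, the total would be at most 6 × 13 = 78, which is less than 84.
So some bus holds at least ⌈84/6⌉ = 14 passengers.

14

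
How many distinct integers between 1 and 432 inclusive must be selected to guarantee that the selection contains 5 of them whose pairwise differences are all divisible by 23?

93

Integers whose pairwise differences are multiples of 23 are exactly those sharing a remainder mod 23. The 23 residue classes mod 23 are the pigeonholes.
With 92 integers one could put 4 in each residue class and have no class reach 5.
The 93rd integer pushes some class to 5, so 23·4 + 1 = 93.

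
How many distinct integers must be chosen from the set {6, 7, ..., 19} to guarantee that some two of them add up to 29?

10

Two chosen integers sum to 29 exactly when both halves of some pair {x, 29−x} with 10 ≤ x ≤ 29−x ≤ 19 are chosen — 5 such pairs.
The remaining 4 elements (those with no distinct partner in range) can never complete a 29-sum, so the worst case takes all of them and one from each pair: 4 + 5 = 9.
The 10th integer has to be the second member of some pair, so 9 + 1 = 10.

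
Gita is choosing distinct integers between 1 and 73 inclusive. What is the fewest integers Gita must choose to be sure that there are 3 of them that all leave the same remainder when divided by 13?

Pigeonhole: the 13 residue classes mod 13 are the pigeonholes.
With 26 integers one could put 2 in each residue class and have no class reach 3.
The 27th integer pushes some class to 3, so 13·2 + 1 = 27.

27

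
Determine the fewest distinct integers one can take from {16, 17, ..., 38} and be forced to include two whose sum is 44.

18

Group the elements by complementary pair {x, 44−x}: {16,28}, {17,27}, {18,26}, …, giving 6 two-element pairs; the single value 22 (it cannot pair with itself since the integers are distinct); and 10 integers whose partner 44−x falls outside [16,38].
Treating each of those 17 groups as a pigeonhole, one can pick one integer per group — 17 integers — with no two summing to 44.
The 18th integer lands in an occupied pair, forcing a sum of 44.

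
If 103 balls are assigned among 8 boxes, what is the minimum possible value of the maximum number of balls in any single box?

Pigeonhole: the 8 boxes are the holes and the 103 balls are the pigeons.
If every box held at most 12 balls, the total would be at most 8 × 12 = 96, which is less than 103.
So some box holds at least ⌈103/8⌉ = 13 balls.

13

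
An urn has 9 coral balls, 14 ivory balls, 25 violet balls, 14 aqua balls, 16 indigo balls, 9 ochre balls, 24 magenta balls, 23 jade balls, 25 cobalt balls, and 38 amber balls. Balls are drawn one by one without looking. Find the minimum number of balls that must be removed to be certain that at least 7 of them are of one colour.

An adversary could hand out at most 6 balls per colour: 6 + 6 + 6 + 6 + 6 + 6 + 6 + 6 + 6 + 6 = 60 balls and still no colour has 7.
By pigeonhole, one more ball lands in a colour already at 6, so 61 draws are enough and 60 are not.

61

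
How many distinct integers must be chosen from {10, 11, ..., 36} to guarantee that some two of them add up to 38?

A set avoiding the sum 38 can contain at most one of each pair {x, 38−x}, plus the 9 elements whose complement lies outside the range or equal to its own complement.
The integers 19, …, 36 (18 of them) are such a set: any two sum to at least 19+20 = 39 > 38.
Any 19th integer completes one of the 9 pairs, so 19 choices force a sum of 38.

19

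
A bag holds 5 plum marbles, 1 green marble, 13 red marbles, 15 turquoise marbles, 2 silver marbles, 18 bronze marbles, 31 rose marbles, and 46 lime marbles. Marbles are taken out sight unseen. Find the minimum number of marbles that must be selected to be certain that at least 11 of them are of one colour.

Put each drawn marble into a box by colour. The largest draw with every box below 11 takes min(count, 10) from each colour; colours with fewer than 10 contribute all they have.
Σ min(cᵢ, 10) = 5 + 1 + 10 + 10 + 2 + 10 + 10 + 10 = 58.
Draw number 58 + 1 = 59 must push one box to 11.

59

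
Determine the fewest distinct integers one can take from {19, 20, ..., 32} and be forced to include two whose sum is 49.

Two chosen integers sum to 49 exactly when both halves of some pair {x, 49−x} with 19 ≤ x ≤ 49−x ≤ 30 are chosen — 6 such pairs.
The remaining 2 elements (those with no distinct partner in range) can never complete a 49-sum, so the worst case takes all of them and one from each pair: 2 + 6 = 8.
By pigeonhole, the 9th integer has to be the second member of some pair, so 8 + 1 = 9.

9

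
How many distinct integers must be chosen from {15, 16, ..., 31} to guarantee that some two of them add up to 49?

A set avoiding the sum 49 can contain at most one of each pair {x, 49−x}, plus the 3 elements whose complement lies outside the range.
The integers 15, …, 24 (10 of them) are such a set: any two sum to at least 15+16 = 31 and at most 23+24 = 47 < 49.
Pigeonhole: any 11th integer completes one of the 7 pairs, so 11 choices force a sum of 49.

11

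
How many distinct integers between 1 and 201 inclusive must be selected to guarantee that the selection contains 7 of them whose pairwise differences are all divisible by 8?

Integers whose pairwise differences are multiples of 8 are exactly those sharing a remainder mod 8. The 8 residue classes mod 8 are the pigeonholes.
With 48 integers one could put 6 in each residue class and have no class reach 7.
The 49th integer pushes some class to 7, so 8·6 + 1 = 49.

49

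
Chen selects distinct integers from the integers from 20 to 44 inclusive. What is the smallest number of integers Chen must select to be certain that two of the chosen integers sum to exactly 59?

Group the elements by complementary pair {x, 59−x}: {20,39}, {21,38}, {22,37}, …, giving 10 two-element pairs and 5 integers whose partner 59−x falls outside [20,44].
Treating each of those 15 groups as a pigeonhole, one can pick one integer per group — 15 integers — with no two summing to 59.
The 16th integer lands in an occupied pair, forcing a sum of 59.

16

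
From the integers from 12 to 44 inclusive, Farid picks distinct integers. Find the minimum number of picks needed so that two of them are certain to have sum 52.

20

Group the elements by complementary pair {x, 52−x}: {12,40}, {13,39}, {14,38}, …, giving 14 two-element pairs, the single value 26 (it cannot pair with itself since the integers are distinct), and 4 integers whose partner 52−x falls outside [12,44].
Treating each of those 19 groups as a pigeonhole, one can pick one integer per group — 19 integers — with no two summing to 52.
The 20th integer lands in an occupied pair, forcing a sum of 52.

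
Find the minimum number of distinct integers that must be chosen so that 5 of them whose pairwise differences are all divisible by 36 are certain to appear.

145

Integers whose pairwise differences are multiples of 36 are exactly those sharing a remainder mod 36. The 36 residue classes mod 36 are the pigeonholes.
With 144 integers one could put 4 in each residue class and have no class reach 5.
The 145th integer pushes some class to 5, so 36·4 + 1 = 145.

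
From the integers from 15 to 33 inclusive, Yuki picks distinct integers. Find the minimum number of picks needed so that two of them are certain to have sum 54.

Two chosen integers sum to 54 exactly when both halves of some pair {x, 54−x} with 21 ≤ x ≤ 54−x ≤ 33 are chosen — 6 such pairs.
The remaining 7 elements (those with no distinct partner in range) can never complete a 54-sum, so the worst case takes all of them and one from each pair: 7 + 6 = 13.
By the pigeonhole principle, the 14th integer has to be the second member of some pair, so 13 + 1 = 14.

14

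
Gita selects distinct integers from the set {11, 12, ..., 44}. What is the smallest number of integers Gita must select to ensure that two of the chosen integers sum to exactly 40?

Two chosen integers sum to 40 exactly when both halves of some pair {x, 40−x} with 11 ≤ x ≤ 40−x ≤ 29 are chosen — 9 such pairs.
The remaining 16 elements (those with no distinct partner in range) can never complete a 40-sum, so the worst case takes all of them and one from each pair: 16 + 9 = 25.
Pigeonhole: the 26th integer has to be the second member of some pair, so 25 + 1 = 26.

26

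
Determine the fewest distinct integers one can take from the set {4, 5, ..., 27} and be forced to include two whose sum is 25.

Two chosen integers sum to 25 exactly when both halves of some pair {x, 25−x} with 4 ≤ x ≤ 25−x ≤ 21 are chosen — 9 such pairs.
The remaining 6 elements (those with no distinct partner in range) can never complete a 25-sum, so the worst case takes all of them and one from each pair: 6 + 9 = 15.
By the pigeonhole principle, the 16th integer has to be the second member of some pair, so 15 + 1 = 16.

16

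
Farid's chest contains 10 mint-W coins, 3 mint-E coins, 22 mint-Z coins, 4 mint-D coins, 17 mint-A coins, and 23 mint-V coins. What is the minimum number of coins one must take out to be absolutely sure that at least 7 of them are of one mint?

By the pigeonhole principle, the 6 mints are the holes; the coins drawn are the pigeons.
To avoid 7 of any one mint, the worst case takes at most 6 of each mint, or every coin of a mint that has fewer than 6.
That gives 6 + 3 + 6 + 4 + 6 + 6 = 31 coins with no mint reaching 7.
The next coin forces some mint to 7, so 31 + 1 = 32.

32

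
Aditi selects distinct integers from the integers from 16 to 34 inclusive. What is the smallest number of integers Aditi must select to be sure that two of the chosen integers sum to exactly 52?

12

Two chosen integers sum to 52 exactly when both halves of some pair {x, 52−x} with 18 ≤ x ≤ 52−x ≤ 34 are chosen — 8 such pairs.
The remaining 3 elements (those with no distinct partner in range) can never complete a 52-sum, so the worst case takes all of them and one from each pair: 3 + 8 = 11.
The 12th integer has to be the second member of some pair, so 11 + 1 = 12.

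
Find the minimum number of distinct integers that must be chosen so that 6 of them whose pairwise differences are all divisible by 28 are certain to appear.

141

Integers whose pairwise differences are multiples of 28 are exactly those sharing a remainder mod 28. The 28 residue classes mod 28 are the pigeonholes.
With 140 integers one could put 5 in each residue class and have no class reach 6.
The 141st integer pushes some class to 6, so 28·5 + 1 = 141.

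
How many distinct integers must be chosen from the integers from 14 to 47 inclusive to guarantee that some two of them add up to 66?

Group the elements by complementary pair {x, 66−x}: {19,47}, {20,46}, {21,45}, …, giving 14 two-element pairs, the single value 33 (it cannot pair with itself since the integers are distinct), and 5 integers whose partner 66−x falls outside [14,47].
Treating each of those 20 groups as a pigeonhole, one can pick one integer per group — 20 integers — with no two summing to 66.
The 21st integer lands in an occupied pair, forcing a sum of 66.

21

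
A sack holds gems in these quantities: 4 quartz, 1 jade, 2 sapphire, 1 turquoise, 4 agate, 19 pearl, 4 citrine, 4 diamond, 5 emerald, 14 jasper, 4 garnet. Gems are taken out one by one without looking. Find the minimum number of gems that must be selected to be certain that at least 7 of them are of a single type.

42

The 11 types are the holes; the gems drawn are the pigeons.
To avoid 7 of any one type, the worst case takes at most 6 of each type, or every gem of a type that has fewer than 6.
That gives 4 + 1 + 2 + 1 + 4 + 6 + 4 + 4 + 5 + 6 + 4 = 41 gems with no type reaching 7.
The next gem forces some type to 7, so 41 + 1 = 42.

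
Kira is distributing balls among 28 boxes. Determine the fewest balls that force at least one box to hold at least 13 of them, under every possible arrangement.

With 336 balls one could put exactly 12 in each of the 28 boxes, and no box would reach 13.
By the pigeonhole principle, one more ball must land in a box that already has 12, giving it 13.
So 28 × 12 + 1 = 337 balls are required.

337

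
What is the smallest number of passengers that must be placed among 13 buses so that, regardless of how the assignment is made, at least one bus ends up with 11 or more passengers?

131

With 130 passengers one could put exactly 10 in each of the 13 buses, and no bus would reach 11.
By the pigeonhole principle, one more passenger must land in a bus that already has 10, giving it 11.
So 13 × 10 + 1 = 131 passengers are required.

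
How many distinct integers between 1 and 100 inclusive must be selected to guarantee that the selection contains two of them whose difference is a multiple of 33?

34

Integers whose pairwise differences are multiples of 33 are exactly those sharing a remainder mod 33. The 33 residue classes mod 33 are the pigeonholes.
With 33 integers one could put 1 in each residue class and have no class reach 2.
The 34th integer pushes some class to 2, so 33·1 + 1 = 34.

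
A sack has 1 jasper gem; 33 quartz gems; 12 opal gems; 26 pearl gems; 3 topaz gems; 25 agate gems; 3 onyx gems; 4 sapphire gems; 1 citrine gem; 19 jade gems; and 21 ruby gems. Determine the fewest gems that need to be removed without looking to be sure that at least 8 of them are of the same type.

55

The 11 types are the holes; the gems drawn are the pigeons.
To avoid 8 of any one type, the worst case takes at most 7 of each type, or every gem of a type that has fewer than 7.
That gives 1 + 7 + 7 + 7 + 3 + 7 + 3 + 4 + 1 + 7 + 7 = 54 gems with no type reaching 8.
The next gem forces some type to 8, so 54 + 1 = 55.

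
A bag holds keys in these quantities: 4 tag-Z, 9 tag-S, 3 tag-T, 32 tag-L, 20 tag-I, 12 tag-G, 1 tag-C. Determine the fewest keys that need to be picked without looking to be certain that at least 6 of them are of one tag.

The 7 tags are the holes; the keys drawn are the pigeons.
To avoid 6 of any one tag, the worst case takes at most 5 of each tag, or every key of a tag that has fewer than 5.
That gives 4 + 5 + 3 + 5 + 5 + 5 + 1 = 28 keys with no tag reaching 6.
The next key forces some tag to 6, so 28 + 1 = 29.

29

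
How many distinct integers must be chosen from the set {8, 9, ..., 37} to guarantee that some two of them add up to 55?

21

A set avoiding the sum 55 can contain at most one of each pair {x, 55−x}, plus the 10 elements whose complement lies outside the range.
The integers 8, …, 27 (20 of them) are such a set: any two sum to at least 8+9 = 17 and at most 26+27 = 53 < 55.
By pigeonhole, any 21st integer completes one of the 10 pairs, so 21 choices force a sum of 55.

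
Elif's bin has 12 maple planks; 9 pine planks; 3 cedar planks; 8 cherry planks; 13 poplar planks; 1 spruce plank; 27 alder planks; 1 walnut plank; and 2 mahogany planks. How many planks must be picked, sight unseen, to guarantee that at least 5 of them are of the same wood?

Put each drawn plank into a box by wood. The largest draw with every box below 5 takes min(count, 4) from each wood; woods with fewer than 4 contribute all they have.
Σ min(cᵢ, 4) = 4 + 4 + 3 + 4 + 4 + 1 + 4 + 1 + 2 = 27.
Draw number 27 + 1 = 28 must push one box to 5.

28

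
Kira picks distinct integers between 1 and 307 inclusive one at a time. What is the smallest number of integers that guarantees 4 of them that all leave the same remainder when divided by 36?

109

The 36 residue classes mod 36 are the pigeonholes.
With 108 integers one could put 3 in each residue class and have no class reach 4.
The 109th integer pushes some class to 4, so 36·3 + 1 = 109.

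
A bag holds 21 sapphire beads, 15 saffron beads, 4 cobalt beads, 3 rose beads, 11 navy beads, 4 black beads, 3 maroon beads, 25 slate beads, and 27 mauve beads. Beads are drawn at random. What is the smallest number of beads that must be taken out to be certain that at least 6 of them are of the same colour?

40

By the pigeonhole principle, the 9 colours are the holes; the beads drawn are the pigeons.
To avoid 6 of any one colour, the worst case takes at most 5 of each colour, or every bead of a colour that has fewer than 5.
That gives 5 + 5 + 4 + 3 + 5 + 4 + 3 + 5 + 5 = 39 beads with no colour reaching 6.
The next bead forces some colour to 6, so 39 + 1 = 40.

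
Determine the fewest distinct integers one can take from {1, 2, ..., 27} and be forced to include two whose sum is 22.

Group the elements by complementary pair {x, 22−x}: {1,21}, {2,20}, {3,19}, …, giving 10 two-element pairs, the single value 11 (it cannot pair with itself since the integers are distinct), and 6 integers whose partner 22−x falls outside [1,27].
By pigeonhole, treating each of those 17 groups as a pigeonhole, one can pick one integer per group — 17 integers — with no two summing to 22.
The 18th integer lands in an occupied pair, forcing a sum of 22.

18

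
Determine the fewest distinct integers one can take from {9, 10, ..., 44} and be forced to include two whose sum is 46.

Group the elements by complementary pair {x, 46−x}: {9,37}, {10,36}, {11,35}, …, giving 14 two-element pairs; the single value 23 (it cannot pair with itself since the integers are distinct); and 7 integers whose partner 46−x falls outside [9,44].
Treating each of those 22 groups as a pigeonhole, one can pick one integer per group — 22 integers — with no two summing to 46.
The 23rd integer lands in an occupied pair, forcing a sum of 46.

23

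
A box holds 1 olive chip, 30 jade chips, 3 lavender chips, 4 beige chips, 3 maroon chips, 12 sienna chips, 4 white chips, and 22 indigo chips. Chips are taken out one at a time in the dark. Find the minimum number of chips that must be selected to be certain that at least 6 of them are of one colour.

31

Put each drawn chip into a box by colour. The largest draw with every box below 6 takes min(count, 5) from each colour; colours with fewer than 5 contribute all they have.
Σ min(cᵢ, 5) = 1 + 5 + 3 + 4 + 3 + 5 + 4 + 5 = 30.
Draw number 30 + 1 = 31 must push one box to 6.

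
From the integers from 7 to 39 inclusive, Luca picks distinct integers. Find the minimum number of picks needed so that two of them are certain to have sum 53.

Group the elements by complementary pair {x, 53−x}: {14,39}, {15,38}, {16,37}, …, giving 13 two-element pairs and 7 integers whose partner 53−x falls outside [7,39].
Treating each of those 20 groups as a pigeonhole, one can pick one integer per group — 20 integers — with no two summing to 53.
The 21st integer lands in an occupied pair, forcing a sum of 53.

21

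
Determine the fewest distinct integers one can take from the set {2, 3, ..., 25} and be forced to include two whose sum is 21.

16

A set avoiding the sum 21 can contain at most one of each pair {x, 21−x}, plus the 6 elements whose complement lies outside the range.
The integers 11, …, 25 (15 of them) are such a set: any two sum to at least 11+12 = 23 > 21.
Any 16th integer completes one of the 9 pairs, so 16 choices force a sum of 21.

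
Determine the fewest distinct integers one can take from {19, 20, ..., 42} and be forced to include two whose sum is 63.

A set avoiding the sum 63 can contain at most one of each pair {x, 63−x}, plus the 2 elements whose complement lies outside the range.
The integers 19, …, 31 (13 of them) are such a set: any two sum to at least 19+20 = 39 and at most 30+31 = 61 < 63.
By pigeonhole, any 14th integer completes one of the 11 pairs, so 14 choices force a sum of 63.

14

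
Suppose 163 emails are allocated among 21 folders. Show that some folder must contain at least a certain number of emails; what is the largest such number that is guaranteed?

By pigeonhole, the 21 folders are the holes and the 163 emails are the pigeons.
If every folder held at most 7 emails, the total would be at most 21 × 7 = 147, which is less than 163.
So some folder holds at least ⌈163/21⌉ = 8 emails.

8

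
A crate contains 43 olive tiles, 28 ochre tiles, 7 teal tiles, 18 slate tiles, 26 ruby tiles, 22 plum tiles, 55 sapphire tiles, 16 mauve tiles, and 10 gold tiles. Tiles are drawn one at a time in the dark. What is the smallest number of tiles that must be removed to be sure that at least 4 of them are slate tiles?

211

In the worst case for collecting slate tiles, every non-slate tile comes out first.
There are 43 + 28 + 7 + 26 + 22 + 55 + 16 + 10 = 207 non-slate tiles altogether.
After those, each further tile must be slate, so 207 + 4 = 211 draws guarantee 4 slate tiles.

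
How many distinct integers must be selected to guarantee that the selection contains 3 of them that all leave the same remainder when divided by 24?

49

The 24 residue classes mod 24 are the pigeonholes.
With 48 integers one could put 2 in each residue class and have no class reach 3.
The 49th integer pushes some class to 3, so 24·2 + 1 = 49.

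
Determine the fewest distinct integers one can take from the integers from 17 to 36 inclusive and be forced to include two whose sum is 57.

A set avoiding the sum 57 can contain at most one of each pair {x, 57−x}, plus the 4 elements whose complement lies outside the range.
The integers 17, …, 28 (12 of them) are such a set: any two sum to at least 17+18 = 35 and at most 27+28 = 55 < 57.
By the pigeonhole principle, any 13th integer completes one of the 8 pairs, so 13 choices force a sum of 57.

13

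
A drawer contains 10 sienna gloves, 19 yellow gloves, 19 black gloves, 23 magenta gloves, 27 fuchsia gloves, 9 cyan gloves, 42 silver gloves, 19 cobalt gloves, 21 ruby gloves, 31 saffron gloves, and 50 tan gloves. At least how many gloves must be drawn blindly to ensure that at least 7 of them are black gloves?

In the worst case for collecting black gloves, every non-black glove comes out first.
There are 10 + 19 + 23 + 27 + 9 + 42 + 19 + 21 + 31 + 50 = 251 non-black gloves altogether.
After those, each further glove must be black, so 251 + 7 = 258 draws guarantee 7 black gloves.

258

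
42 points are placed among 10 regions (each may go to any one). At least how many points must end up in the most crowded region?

5

The 10 regions are the holes and the 42 points are the pigeons.
If every region held at most 4 points, the total would be at most 10 × 4 = 40, which is less than 42.
So some region holds at least ⌈42/10⌉ = 5 points.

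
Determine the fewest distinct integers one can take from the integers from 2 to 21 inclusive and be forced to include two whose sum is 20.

Two chosen integers sum to 20 exactly when both halves of some pair {x, 20−x} with 2 ≤ x ≤ 20−x ≤ 18 are chosen — 8 such pairs.
The remaining 4 elements (those with no distinct partner in range) can never complete a 20-sum, so the worst case takes all of them and one from each pair: 4 + 8 = 12.
The 13th integer has to be the second member of some pair, so 12 + 1 = 13.

13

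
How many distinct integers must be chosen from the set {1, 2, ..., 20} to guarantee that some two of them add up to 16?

A set avoiding the sum 16 can contain at most one of each pair {x, 16−x}, plus the 6 elements whose complement lies outside the range or equal to its own complement.
The integers 8, …, 20 (13 of them) are such a set: any two sum to at least 8+9 = 17 > 16.
By the pigeonhole principle, any 14th integer completes one of the 7 pairs, so 14 choices force a sum of 16.

14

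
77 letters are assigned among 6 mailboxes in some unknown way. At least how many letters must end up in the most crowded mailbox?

The 6 mailboxes are the holes and the 77 letters are the pigeons.
If every mailbox held at most 12 letters, the total would be at most 6 × 12 = 72, which is less than 77.
So some mailbox holds at least ⌈77/6⌉ = 13 letters.

13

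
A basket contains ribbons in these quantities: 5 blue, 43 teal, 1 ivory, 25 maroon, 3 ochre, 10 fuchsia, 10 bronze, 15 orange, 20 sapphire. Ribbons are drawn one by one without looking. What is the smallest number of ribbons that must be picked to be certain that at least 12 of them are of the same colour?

74

Put each drawn ribbon into a box by colour. The largest draw with every box below 12 takes min(count, 11) from each colour; colours with fewer than 11 contribute all they have.
Σ min(cᵢ, 11) = 5 + 11 + 1 + 11 + 3 + 10 + 10 + 11 + 11 = 73.
Draw number 73 + 1 = 74 must push one box to 12.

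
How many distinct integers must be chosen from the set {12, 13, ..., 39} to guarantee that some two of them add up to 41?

Two chosen integers sum to 41 exactly when both halves of some pair {x, 41−x} with 12 ≤ x ≤ 41−x ≤ 29 are chosen — 9 such pairs.
The remaining 10 elements (those with no distinct partner in range) can never complete a 41-sum, so the worst case takes all of them and one from each pair: 10 + 9 = 19.
By pigeonhole, the 20th integer has to be the second member of some pair, so 19 + 1 = 20.

20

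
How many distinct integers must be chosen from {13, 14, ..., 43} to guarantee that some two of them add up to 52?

Group the elements by complementary pair {x, 52−x}: {13,39}, {14,38}, {15,37}, …, giving 13 two-element pairs, the single value 26 (it cannot pair with itself since the integers are distinct), and 4 integers whose partner 52−x falls outside [13,43].
Treating each of those 18 groups as a pigeonhole, one can pick one integer per group — 18 integers — with no two summing to 52.
The 19th integer lands in an occupied pair, forcing a sum of 52.

19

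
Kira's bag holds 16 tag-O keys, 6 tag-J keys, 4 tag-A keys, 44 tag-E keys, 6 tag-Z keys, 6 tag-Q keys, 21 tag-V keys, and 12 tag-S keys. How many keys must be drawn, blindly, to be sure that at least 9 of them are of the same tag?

55

Pigeonhole: put each drawn key into a box by tag. The largest draw with every box below 9 takes min(count, 8) from each tag; tags with fewer than 8 contribute all they have.
Σ min(cᵢ, 8) = 8 + 6 + 4 + 8 + 6 + 6 + 8 + 8 = 54.
Draw number 54 + 1 = 55 must push one box to 9.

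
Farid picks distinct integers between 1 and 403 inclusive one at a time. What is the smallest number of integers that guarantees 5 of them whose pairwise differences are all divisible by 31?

125

Integers whose pairwise differences are multiples of 31 are exactly those sharing a remainder mod 31. The 31 residue classes mod 31 are the pigeonholes.
With 124 integers one could put 4 in each residue class and have no class reach 5.
The 125th integer pushes some class to 5, so 31·4 + 1 = 125.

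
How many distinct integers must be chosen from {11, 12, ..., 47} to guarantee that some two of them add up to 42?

28

A set avoiding the sum 42 can contain at most one of each pair {x, 42−x}, plus the 17 elements whose complement lies outside the range or equal to its own complement.
The integers 21, …, 47 (27 of them) are such a set: any two sum to at least 21+22 = 43 > 42.
Any 28th integer completes one of the 10 pairs, so 28 choices force a sum of 42.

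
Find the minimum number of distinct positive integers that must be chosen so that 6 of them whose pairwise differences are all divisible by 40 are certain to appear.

Integers whose pairwise differences are multiples of 40 are exactly those sharing a remainder mod 40. The 40 residue classes mod 40 are the pigeonholes.
With 200 integers one could put 5 in each residue class and have no class reach 6.
The 201st integer pushes some class to 6, so 40·5 + 1 = 201.

201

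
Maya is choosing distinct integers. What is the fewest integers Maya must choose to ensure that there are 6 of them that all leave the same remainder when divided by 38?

By the pigeonhole principle, the 38 residue classes mod 38 are the pigeonholes.
With 190 integers one could put 5 in each residue class and have no class reach 6.
The 191st integer pushes some class to 6, so 38·5 + 1 = 191.

191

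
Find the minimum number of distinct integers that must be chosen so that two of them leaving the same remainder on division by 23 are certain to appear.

The 23 residue classes mod 23 are the pigeonholes.
With 23 integers one could put 1 in each residue class and have no class reach 2.
The 24th integer pushes some class to 2, so 23·1 + 1 = 24.

24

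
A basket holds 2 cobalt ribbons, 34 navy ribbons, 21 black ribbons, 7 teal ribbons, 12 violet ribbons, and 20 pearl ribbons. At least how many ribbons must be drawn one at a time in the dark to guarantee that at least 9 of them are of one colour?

42

Put each drawn ribbon into a box by colour. The largest draw with every box below 9 takes min(count, 8) from each colour; colours with fewer than 8 contribute all they have.
Σ min(cᵢ, 8) = 2 + 8 + 8 + 7 + 8 + 8 = 41.
Draw number 41 + 1 = 42 must push one box to 9.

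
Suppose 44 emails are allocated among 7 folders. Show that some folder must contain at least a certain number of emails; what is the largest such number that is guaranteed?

By pigeonhole, the 7 folders are the holes and the 44 emails are the pigeons.
If every folder held at most 6 emails, the total would be at most 7 × 6 = 42, which is less than 44.
So some folder holds at least ⌈44/7⌉ = 7 emails.

7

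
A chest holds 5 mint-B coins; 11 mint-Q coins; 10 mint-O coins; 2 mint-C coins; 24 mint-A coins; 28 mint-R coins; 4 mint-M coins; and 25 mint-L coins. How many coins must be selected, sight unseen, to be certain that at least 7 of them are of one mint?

The 8 mints are the holes; the coins drawn are the pigeons.
To avoid 7 of any one mint, the worst case takes at most 6 of each mint, or every coin of a mint that has fewer than 6.
That gives 5 + 6 + 6 + 2 + 6 + 6 + 4 + 6 = 41 coins with no mint reaching 7.
The next coin forces some mint to 7, so 41 + 1 = 42.

42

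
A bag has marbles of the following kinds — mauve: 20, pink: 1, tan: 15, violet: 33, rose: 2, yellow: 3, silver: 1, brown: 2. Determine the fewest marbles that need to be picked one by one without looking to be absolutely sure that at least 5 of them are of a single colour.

22

By the pigeonhole principle, the 8 colours are the holes; the marbles drawn are the pigeons.
To avoid 5 of any one colour, the worst case takes at most 4 of each colour, or every marble of a colour that has fewer than 4.
That gives 4 + 1 + 4 + 4 + 2 + 3 + 1 + 2 = 21 marbles with no colour reaching 5.
The next marble forces some colour to 5, so 21 + 1 = 22.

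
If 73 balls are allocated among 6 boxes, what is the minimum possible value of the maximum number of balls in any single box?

The 6 boxes are the holes and the 73 balls are the pigeons.
If every box held at most 12 balls, the total would be at most 6 × 12 = 72, which is less than 73.
So some box holds at least ⌈73/6⌉ = 13 balls.

13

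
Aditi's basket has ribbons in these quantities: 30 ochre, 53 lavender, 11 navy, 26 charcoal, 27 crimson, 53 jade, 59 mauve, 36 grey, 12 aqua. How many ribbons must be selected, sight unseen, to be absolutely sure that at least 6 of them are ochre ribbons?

In the worst case for collecting ochre ribbons, every non-ochre ribbon comes out first.
There are 53 + 11 + 26 + 27 + 53 + 59 + 36 + 12 = 277 non-ochre ribbons altogether.
After those, each further ribbon must be ochre, so 277 + 6 = 283 draws guarantee 6 ochre ribbons.

283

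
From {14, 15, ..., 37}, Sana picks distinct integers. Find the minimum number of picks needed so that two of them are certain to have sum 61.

A set avoiding the sum 61 can contain at most one of each pair {x, 61−x}, plus the 10 elements whose complement lies outside the range.
The integers 14, …, 30 (17 of them) are such a set: any two sum to at least 14+15 = 29 and at most 29+30 = 59 < 61.
By the pigeonhole principle, any 18th integer completes one of the 7 pairs, so 18 choices force a sum of 61.

18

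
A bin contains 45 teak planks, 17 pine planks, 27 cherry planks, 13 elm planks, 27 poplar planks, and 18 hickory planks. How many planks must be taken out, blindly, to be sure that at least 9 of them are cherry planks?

129

In the worst case for collecting cherry planks, every non-cherry plank comes out first.
There are 45 + 17 + 13 + 27 + 18 = 120 non-cherry planks altogether.
After those, each further plank must be cherry, so 120 + 9 = 129 draws guarantee 9 cherry planks.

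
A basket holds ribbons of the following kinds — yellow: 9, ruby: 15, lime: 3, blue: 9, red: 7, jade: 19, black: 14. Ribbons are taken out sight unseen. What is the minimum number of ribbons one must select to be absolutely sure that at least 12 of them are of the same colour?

The 7 colours are the holes; the ribbons drawn are the pigeons.
To avoid 12 of any one colour, the worst case takes at most 11 of each colour, or every ribbon of a colour that has fewer than 11.
That gives 9 + 11 + 3 + 9 + 7 + 11 + 11 = 61 ribbons with no colour reaching 12.
The next ribbon forces some colour to 12, so 61 + 1 = 62.

62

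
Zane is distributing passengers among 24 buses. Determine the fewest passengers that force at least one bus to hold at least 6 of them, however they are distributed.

121

With 120 passengers one could put exactly 5 in each of the 24 buses, and no bus would reach 6.
One more passenger must land in a bus that already has 5, giving it 6.
So 24 × 5 + 1 = 121 passengers are required.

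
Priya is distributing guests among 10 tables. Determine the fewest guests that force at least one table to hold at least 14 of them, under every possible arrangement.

With 130 guests one could put exactly 13 in each of the 10 tables, and no table would reach 14.
By pigeonhole, one more guest must land in a table that already has 13, giving it 14.
So 10 × 13 + 1 = 131 guests are required.

131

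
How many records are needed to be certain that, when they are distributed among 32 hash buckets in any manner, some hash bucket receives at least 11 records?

321

With 320 records one could put exactly 10 in each of the 32 hash buckets, and no hash bucket would reach 11.
One more record must land in a hash bucket that already has 10, giving it 11.
So 32 × 10 + 1 = 321 records are required.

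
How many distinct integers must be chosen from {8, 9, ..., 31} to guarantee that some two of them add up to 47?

A set avoiding the sum 47 can contain at most one of each pair {x, 47−x}, plus the 8 elements whose complement lies outside the range.
The integers 8, …, 23 (16 of them) are such a set: any two sum to at least 8+9 = 17 and at most 22+23 = 45 < 47.
By pigeonhole, any 17th integer completes one of the 8 pairs, so 17 choices force a sum of 47.

17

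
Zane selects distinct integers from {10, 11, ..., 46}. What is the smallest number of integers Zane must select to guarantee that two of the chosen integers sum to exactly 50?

A set avoiding the sum 50 can contain at most one of each pair {x, 50−x}, plus the 7 elements whose complement lies outside the range or equal to its own complement.
The integers 25, …, 46 (22 of them) are such a set: any two sum to at least 25+26 = 51 > 50.
By the pigeonhole principle, any 23rd integer completes one of the 15 pairs, so 23 choices force a sum of 50.

23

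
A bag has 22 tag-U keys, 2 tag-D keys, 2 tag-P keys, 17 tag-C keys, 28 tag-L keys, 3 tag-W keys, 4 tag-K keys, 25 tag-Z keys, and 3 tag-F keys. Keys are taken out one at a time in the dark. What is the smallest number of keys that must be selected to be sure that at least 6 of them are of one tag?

Put each drawn key into a box by tag. The largest draw with every box below 6 takes min(count, 5) from each tag; tags with fewer than 5 contribute all they have.
Σ min(cᵢ, 5) = 5 + 2 + 2 + 5 + 5 + 3 + 4 + 5 + 3 = 34.
Draw number 34 + 1 = 35 must push one box to 6.

35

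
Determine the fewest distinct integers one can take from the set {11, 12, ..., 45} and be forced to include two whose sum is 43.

A set avoiding the sum 43 can contain at most one of each pair {x, 43−x}, plus the 13 elements whose complement lies outside the range.
The integers 22, …, 45 (24 of them) are such a set: any two sum to at least 22+23 = 45 > 43.
By the pigeonhole principle, any 25th integer completes one of the 11 pairs, so 25 choices force a sum of 43.

25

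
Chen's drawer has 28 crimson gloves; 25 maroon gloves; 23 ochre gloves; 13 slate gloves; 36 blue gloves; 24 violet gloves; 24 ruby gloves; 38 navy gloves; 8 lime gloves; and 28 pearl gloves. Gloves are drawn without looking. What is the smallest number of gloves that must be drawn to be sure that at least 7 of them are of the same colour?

61

An adversary could hand out at most 6 gloves per colour: 6 + 6 + 6 + 6 + 6 + 6 + 6 + 6 + 6 + 6 = 60 gloves and still no colour has 7.
One more glove lands in a colour already at 6, so 61 draws are enough and 60 are not.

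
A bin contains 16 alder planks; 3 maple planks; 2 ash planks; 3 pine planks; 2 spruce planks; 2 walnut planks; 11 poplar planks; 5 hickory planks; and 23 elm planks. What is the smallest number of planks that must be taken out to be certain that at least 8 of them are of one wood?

39

The 9 woods are the holes; the planks drawn are the pigeons.
To avoid 8 of any one wood, the worst case takes at most 7 of each wood, or every plank of a wood that has fewer than 7.
That gives 7 + 3 + 2 + 3 + 2 + 2 + 7 + 5 + 7 = 38 planks with no wood reaching 8.
The next plank forces some wood to 8, so 38 + 1 = 39.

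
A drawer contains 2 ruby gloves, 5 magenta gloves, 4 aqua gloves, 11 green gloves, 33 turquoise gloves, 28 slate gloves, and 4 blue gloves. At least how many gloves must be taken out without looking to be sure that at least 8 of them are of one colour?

37

An adversary could hand out at most 7 gloves per colour (4 colours run out sooner): 2 + 5 + 4 + 7 + 7 + 7 + 4 = 36 gloves and still no colour has 8.
One more glove lands in a colour already at 7, so 37 draws are enough and 36 are not.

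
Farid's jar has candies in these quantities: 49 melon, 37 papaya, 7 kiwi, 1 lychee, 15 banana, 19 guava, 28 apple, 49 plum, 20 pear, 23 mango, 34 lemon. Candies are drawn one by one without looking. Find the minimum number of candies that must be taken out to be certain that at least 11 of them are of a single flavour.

An adversary could hand out at most 10 candies per flavour (kiwi, lychee run out sooner): 10 + 10 + 7 + 1 + 10 + 10 + 10 + 10 + 10 + 10 + 10 = 98 candies and still no flavour has 11.
One more candy lands in a flavour already at 10, so 99 draws are enough and 98 are not.

99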